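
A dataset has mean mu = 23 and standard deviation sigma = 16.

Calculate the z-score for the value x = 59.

2.25

Step 1: Recall the z-score formula: z = (x - mu) / sigma
Step 2: Substitute values: z = (59 - 23) / 16
Step 3: z = 36 / 16 = 2.25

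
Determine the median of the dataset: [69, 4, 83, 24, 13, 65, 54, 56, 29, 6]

41.5

Step 1: Sort the data in ascending order: [4, 6, 13, 24, 29, 54, 56, 65, 69, 83]
Step 2: The number of values is n = 10.
Step 3: Since n is even, the median is the average of positions 5 and 6:
  Median = (29 + 54) / 2 = 41.5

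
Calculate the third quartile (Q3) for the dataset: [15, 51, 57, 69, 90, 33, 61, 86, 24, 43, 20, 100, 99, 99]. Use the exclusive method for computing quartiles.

92.25

Step 1: Sort the data: [15, 20, 24, 33, 43, 51, 57, 61, 69, 86, 90, 99, 99, 100]
Step 2: n = 14
Step 3: Using the exclusive quartile method:
  Q1 = 30.75
  Q2 (median) = 59
  Q3 = 92.25
  IQR = Q3 - Q1 = 92.25 - 30.75 = 61.5
Step 4: Q3 = 92.25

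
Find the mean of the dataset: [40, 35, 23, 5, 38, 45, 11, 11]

26

Step 1: Sum all values: 40 + 35 + 23 + 5 + 38 + 45 + 11 + 11 = 208
Step 2: Count the number of values: n = 8
Step 3: Mean = sum / n = 208 / 8 = 26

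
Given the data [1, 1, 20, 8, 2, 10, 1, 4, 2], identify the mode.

1

Step 1: Count the frequency of each value:
  1: appears 3 time(s)
  2: appears 2 time(s)
  4: appears 1 time(s)
  8: appears 1 time(s)
  10: appears 1 time(s)
  20: appears 1 time(s)
Step 2: The value 1 appears most frequently (3 times).
Step 3: Mode = 1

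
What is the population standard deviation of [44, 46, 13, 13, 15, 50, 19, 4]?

16.9189

Step 1: Compute the mean: 25.5
Step 2: Sum of squared deviations from the mean: 2290
Step 3: Population variance = 2290 / 8 = 286.25
Step 4: Standard deviation = sqrt(286.25) = 16.9189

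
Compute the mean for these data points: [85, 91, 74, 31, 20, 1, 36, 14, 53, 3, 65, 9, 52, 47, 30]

40.7333

Step 1: Sum all values: 85 + 91 + 74 + 31 + 20 + 1 + 36 + 14 + 53 + 3 + 65 + 9 + 52 + 47 + 30 = 611
Step 2: Count the number of values: n = 15
Step 3: Mean = sum / n = 611 / 15 = 40.7333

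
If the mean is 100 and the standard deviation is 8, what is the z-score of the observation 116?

2

Step 1: Recall the z-score formula: z = (x - mu) / sigma
Step 2: Substitute values: z = (116 - 100) / 8
Step 3: z = 16 / 8 = 2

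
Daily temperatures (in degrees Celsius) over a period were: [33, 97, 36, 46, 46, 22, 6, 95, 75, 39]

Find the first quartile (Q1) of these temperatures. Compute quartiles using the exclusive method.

30.25

Step 1: Sort the data: [6, 22, 33, 36, 39, 46, 46, 75, 95, 97]
Step 2: n = 10
Step 3: Using the exclusive quartile method:
  Q1 = 30.25
  Q2 (median) = 42.5
  Q3 = 80
  IQR = Q3 - Q1 = 80 - 30.25 = 49.75
Step 4: Q1 = 30.25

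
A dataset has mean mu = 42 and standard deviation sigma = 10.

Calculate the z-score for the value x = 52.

1

Step 1: Recall the z-score formula: z = (x - mu) / sigma
Step 2: Substitute values: z = (52 - 42) / 10
Step 3: z = 10 / 10 = 1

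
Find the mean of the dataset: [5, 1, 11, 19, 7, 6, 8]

8.1429

Step 1: Sum all values: 5 + 1 + 11 + 19 + 7 + 6 + 8 = 57
Step 2: Count the number of values: n = 7
Step 3: Mean = sum / n = 57 / 7 = 8.1429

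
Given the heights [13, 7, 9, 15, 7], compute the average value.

10.2

Step 1: Sum all values: 13 + 7 + 9 + 15 + 7 = 51
Step 2: Count the number of values: n = 5
Step 3: Mean = sum / n = 51 / 5 = 10.2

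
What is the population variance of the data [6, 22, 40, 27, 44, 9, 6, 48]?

263.1875

Step 1: Compute the mean: (6 + 22 + 40 + 27 + 44 + 9 + 6 + 48) / 8 = 25.25
Step 2: Compute squared deviations from the mean:
  (6 - 25.25)^2 = 370.5625
  (22 - 25.25)^2 = 10.5625
  (40 - 25.25)^2 = 217.5625
  (27 - 25.25)^2 = 3.0625
  (44 - 25.25)^2 = 351.5625
  (9 - 25.25)^2 = 264.0625
  (6 - 25.25)^2 = 370.5625
  (48 - 25.25)^2 = 517.5625
Step 3: Sum of squared deviations = 2105.5
Step 4: Population variance = 2105.5 / 8 = 263.1875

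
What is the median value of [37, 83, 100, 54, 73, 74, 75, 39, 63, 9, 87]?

73

Step 1: Sort the data in ascending order: [9, 37, 39, 54, 63, 73, 74, 75, 83, 87, 100]
Step 2: The number of values is n = 11.
Step 3: Since n is odd, the median is the middle value at position 6: 73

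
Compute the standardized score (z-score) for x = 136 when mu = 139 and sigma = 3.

-1

Step 1: Recall the z-score formula: z = (x - mu) / sigma
Step 2: Substitute values: z = (136 - 139) / 3
Step 3: z = -3 / 3 = -1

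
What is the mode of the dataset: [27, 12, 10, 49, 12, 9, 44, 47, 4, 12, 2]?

12

Step 1: Count the frequency of each value:
  2: appears 1 time(s)
  4: appears 1 time(s)
  9: appears 1 time(s)
  10: appears 1 time(s)
  12: appears 3 time(s)
  27: appears 1 time(s)
  44: appears 1 time(s)
  47: appears 1 time(s)
  49: appears 1 time(s)
Step 2: The value 12 appears most frequently (3 times).
Step 3: Mode = 12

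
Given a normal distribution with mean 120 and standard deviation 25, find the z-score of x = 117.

-0.12

Step 1: Recall the z-score formula: z = (x - mu) / sigma
Step 2: Substitute values: z = (117 - 120) / 25
Step 3: z = -3 / 25 = -0.12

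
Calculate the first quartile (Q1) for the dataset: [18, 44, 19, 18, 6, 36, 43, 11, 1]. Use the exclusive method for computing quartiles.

8.5

Step 1: Sort the data: [1, 6, 11, 18, 18, 19, 36, 43, 44]
Step 2: n = 9
Step 3: Using the exclusive quartile method:
  Q1 = 8.5
  Q2 (median) = 18
  Q3 = 39.5
  IQR = Q3 - Q1 = 39.5 - 8.5 = 31
Step 4: Q1 = 8.5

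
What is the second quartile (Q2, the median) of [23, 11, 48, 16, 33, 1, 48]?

23

Step 1: Sort the data: [1, 11, 16, 23, 33, 48, 48]
Step 2: n = 7
Step 3: Q2 is the median. Since n is odd, it is the middle value at position 4: 23
Step 4: Q2 = 23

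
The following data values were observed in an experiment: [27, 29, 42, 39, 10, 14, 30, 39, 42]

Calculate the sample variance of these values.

139.4444

Step 1: Compute the mean: (27 + 29 + 42 + 39 + 10 + 14 + 30 + 39 + 42) / 9 = 30.2222
Step 2: Compute squared deviations from the mean:
  (27 - 30.2222)^2 = 10.3827
  (29 - 30.2222)^2 = 1.4938
  (42 - 30.2222)^2 = 138.716
  (39 - 30.2222)^2 = 77.0494
  (10 - 30.2222)^2 = 408.9383
  (14 - 30.2222)^2 = 263.1605
  (30 - 30.2222)^2 = 0.0494
  (39 - 30.2222)^2 = 77.0494
  (42 - 30.2222)^2 = 138.716
Step 3: Sum of squared deviations = 1115.5556
Step 4: Sample variance = 1115.5556 / 8 = 139.4444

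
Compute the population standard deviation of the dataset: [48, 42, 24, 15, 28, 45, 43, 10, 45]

13.5483

Step 1: Compute the mean: 33.3333
Step 2: Sum of squared deviations from the mean: 1652
Step 3: Population variance = 1652 / 9 = 183.5556
Step 4: Standard deviation = sqrt(183.5556) = 13.5483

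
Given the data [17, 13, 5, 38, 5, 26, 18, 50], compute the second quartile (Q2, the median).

17.5

Step 1: Sort the data: [5, 5, 13, 17, 18, 26, 38, 50]
Step 2: n = 8
Step 3: Q2 is the median. Since n is even, it is the average of the values at positions 4 and 5:
  Q2 = (17 + 18) / 2 = 17.5
Step 4: Q2 = 17.5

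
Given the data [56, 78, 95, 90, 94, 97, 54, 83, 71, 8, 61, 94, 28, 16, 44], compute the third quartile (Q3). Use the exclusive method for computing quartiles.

94

Step 1: Sort the data: [8, 16, 28, 44, 54, 56, 61, 71, 78, 83, 90, 94, 94, 95, 97]
Step 2: n = 15
Step 3: Using the exclusive quartile method:
  Q1 = 44
  Q2 (median) = 71
  Q3 = 94
  IQR = Q3 - Q1 = 94 - 44 = 50
Step 4: Q3 = 94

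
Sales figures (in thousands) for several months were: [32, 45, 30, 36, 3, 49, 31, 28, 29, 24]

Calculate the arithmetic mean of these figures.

30.7

Step 1: Sum all values: 32 + 45 + 30 + 36 + 3 + 49 + 31 + 28 + 29 + 24 = 307
Step 2: Count the number of values: n = 10
Step 3: Mean = sum / n = 307 / 10 = 30.7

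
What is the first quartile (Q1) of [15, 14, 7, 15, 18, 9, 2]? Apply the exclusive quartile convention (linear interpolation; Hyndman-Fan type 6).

7

Step 1: Sort the data: [2, 7, 9, 14, 15, 15, 18]
Step 2: n = 7
Step 3: Using the exclusive quartile method:
  Q1 = 7
  Q2 (median) = 14
  Q3 = 15
  IQR = Q3 - Q1 = 15 - 7 = 8
Step 4: Q1 = 7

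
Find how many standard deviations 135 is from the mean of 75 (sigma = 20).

3

Step 1: Recall the z-score formula: z = (x - mu) / sigma
Step 2: Substitute values: z = (135 - 75) / 20
Step 3: z = 60 / 20 = 3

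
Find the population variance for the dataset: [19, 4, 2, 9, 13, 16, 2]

41.0612

Step 1: Compute the mean: (19 + 4 + 2 + 9 + 13 + 16 + 2) / 7 = 9.2857
Step 2: Compute squared deviations from the mean:
  (19 - 9.2857)^2 = 94.3673
  (4 - 9.2857)^2 = 27.9388
  (2 - 9.2857)^2 = 53.0816
  (9 - 9.2857)^2 = 0.0816
  (13 - 9.2857)^2 = 13.7959
  (16 - 9.2857)^2 = 45.0816
  (2 - 9.2857)^2 = 53.0816
Step 3: Sum of squared deviations = 287.4286
Step 4: Population variance = 287.4286 / 7 = 41.0612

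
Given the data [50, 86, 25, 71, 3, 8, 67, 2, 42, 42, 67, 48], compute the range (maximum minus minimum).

84

Step 1: Identify the maximum value: max = 86
Step 2: Identify the minimum value: min = 2
Step 3: Range = max - min = 86 - 2 = 84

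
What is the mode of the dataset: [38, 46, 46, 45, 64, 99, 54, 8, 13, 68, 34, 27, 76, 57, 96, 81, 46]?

46

Step 1: Count the frequency of each value:
  8: appears 1 time(s)
  13: appears 1 time(s)
  27: appears 1 time(s)
  34: appears 1 time(s)
  38: appears 1 time(s)
  45: appears 1 time(s)
  46: appears 3 time(s)
  54: appears 1 time(s)
  57: appears 1 time(s)
  64: appears 1 time(s)
  68: appears 1 time(s)
  76: appears 1 time(s)
  81: appears 1 time(s)
  96: appears 1 time(s)
  99: appears 1 time(s)
Step 2: The value 46 appears most frequently (3 times).
Step 3: Mode = 46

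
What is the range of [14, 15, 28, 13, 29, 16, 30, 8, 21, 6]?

24

Step 1: Identify the maximum value: max = 30
Step 2: Identify the minimum value: min = 6
Step 3: Range = max - min = 30 - 6 = 24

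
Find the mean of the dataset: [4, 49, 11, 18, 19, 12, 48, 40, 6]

23

Step 1: Sum all values: 4 + 49 + 11 + 18 + 19 + 12 + 48 + 40 + 6 = 207
Step 2: Count the number of values: n = 9
Step 3: Mean = sum / n = 207 / 9 = 23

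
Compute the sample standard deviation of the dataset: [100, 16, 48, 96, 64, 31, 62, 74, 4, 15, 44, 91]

32.9493

Step 1: Compute the mean: 53.75
Step 2: Sum of squared deviations from the mean: 11942.25
Step 3: Sample variance = 11942.25 / 11 = 1085.6591
Step 4: Standard deviation = sqrt(1085.6591) = 32.9493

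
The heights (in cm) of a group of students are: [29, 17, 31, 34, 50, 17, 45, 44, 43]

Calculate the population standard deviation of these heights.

11.3931

Step 1: Compute the mean: 34.4444
Step 2: Sum of squared deviations from the mean: 1168.2222
Step 3: Population variance = 1168.2222 / 9 = 129.8025
Step 4: Standard deviation = sqrt(129.8025) = 11.3931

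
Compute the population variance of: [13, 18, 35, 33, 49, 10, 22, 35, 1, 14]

192.4

Step 1: Compute the mean: (13 + 18 + 35 + 33 + 49 + 10 + 22 + 35 + 1 + 14) / 10 = 23
Step 2: Compute squared deviations from the mean:
  (13 - 23)^2 = 100
  (18 - 23)^2 = 25
  (35 - 23)^2 = 144
  (33 - 23)^2 = 100
  (49 - 23)^2 = 676
  (10 - 23)^2 = 169
  (22 - 23)^2 = 1
  (35 - 23)^2 = 144
  (1 - 23)^2 = 484
  (14 - 23)^2 = 81
Step 3: Sum of squared deviations = 1924
Step 4: Population variance = 1924 / 10 = 192.4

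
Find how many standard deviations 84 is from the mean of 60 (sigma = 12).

2

Step 1: Recall the z-score formula: z = (x - mu) / sigma
Step 2: Substitute values: z = (84 - 60) / 12
Step 3: z = 24 / 12 = 2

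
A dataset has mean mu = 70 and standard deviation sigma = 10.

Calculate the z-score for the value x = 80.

1

Step 1: Recall the z-score formula: z = (x - mu) / sigma
Step 2: Substitute values: z = (80 - 70) / 10
Step 3: z = 10 / 10 = 1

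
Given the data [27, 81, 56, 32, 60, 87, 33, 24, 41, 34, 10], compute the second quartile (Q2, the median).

34

Step 1: Sort the data: [10, 24, 27, 32, 33, 34, 41, 56, 60, 81, 87]
Step 2: n = 11
Step 3: Q2 is the median. Since n is odd, it is the middle value at position 6: 34
Step 4: Q2 = 34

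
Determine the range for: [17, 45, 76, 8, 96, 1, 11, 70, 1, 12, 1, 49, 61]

95

Step 1: Identify the maximum value: max = 96
Step 2: Identify the minimum value: min = 1
Step 3: Range = max - min = 96 - 1 = 95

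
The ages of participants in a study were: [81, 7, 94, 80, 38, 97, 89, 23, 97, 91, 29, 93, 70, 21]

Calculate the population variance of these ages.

1037.1429

Step 1: Compute the mean: (81 + 7 + 94 + 80 + 38 + 97 + 89 + 23 + 97 + 91 + 29 + 93 + 70 + 21) / 14 = 65
Step 2: Compute squared deviations from the mean:
  (81 - 65)^2 = 256
  (7 - 65)^2 = 3364
  (94 - 65)^2 = 841
  (80 - 65)^2 = 225
  (38 - 65)^2 = 729
  (97 - 65)^2 = 1024
  (89 - 65)^2 = 576
  (23 - 65)^2 = 1764
  (97 - 65)^2 = 1024
  (91 - 65)^2 = 676
  (29 - 65)^2 = 1296
  (93 - 65)^2 = 784
  (70 - 65)^2 = 25
  (21 - 65)^2 = 1936
Step 3: Sum of squared deviations = 14520
Step 4: Population variance = 14520 / 14 = 1037.1429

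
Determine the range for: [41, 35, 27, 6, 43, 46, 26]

40

Step 1: Identify the maximum value: max = 46
Step 2: Identify the minimum value: min = 6
Step 3: Range = max - min = 46 - 6 = 40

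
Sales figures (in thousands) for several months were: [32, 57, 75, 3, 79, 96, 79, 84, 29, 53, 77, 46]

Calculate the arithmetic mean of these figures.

59.1667

Step 1: Sum all values: 32 + 57 + 75 + 3 + 79 + 96 + 79 + 84 + 29 + 53 + 77 + 46 = 710
Step 2: Count the number of values: n = 12
Step 3: Mean = sum / n = 710 / 12 = 59.1667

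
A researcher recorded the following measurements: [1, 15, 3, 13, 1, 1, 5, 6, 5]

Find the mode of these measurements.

1

Step 1: Count the frequency of each value:
  1: appears 3 time(s)
  3: appears 1 time(s)
  5: appears 2 time(s)
  6: appears 1 time(s)
  13: appears 1 time(s)
  15: appears 1 time(s)
Step 2: The value 1 appears most frequently (3 times).
Step 3: Mode = 1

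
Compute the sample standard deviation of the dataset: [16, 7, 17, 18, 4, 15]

5.8452

Step 1: Compute the mean: 12.8333
Step 2: Sum of squared deviations from the mean: 170.8333
Step 3: Sample variance = 170.8333 / 5 = 34.1667
Step 4: Standard deviation = sqrt(34.1667) = 5.8452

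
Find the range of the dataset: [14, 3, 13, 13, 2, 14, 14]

12

Step 1: Identify the maximum value: max = 14
Step 2: Identify the minimum value: min = 2
Step 3: Range = max - min = 14 - 2 = 12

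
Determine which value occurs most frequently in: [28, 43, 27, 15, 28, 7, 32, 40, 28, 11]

28

Step 1: Count the frequency of each value:
  7: appears 1 time(s)
  11: appears 1 time(s)
  15: appears 1 time(s)
  27: appears 1 time(s)
  28: appears 3 time(s)
  32: appears 1 time(s)
  40: appears 1 time(s)
  43: appears 1 time(s)
Step 2: The value 28 appears most frequently (3 times).
Step 3: Mode = 28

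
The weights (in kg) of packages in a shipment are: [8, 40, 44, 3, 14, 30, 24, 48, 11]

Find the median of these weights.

24

Step 1: Sort the data in ascending order: [3, 8, 11, 14, 24, 30, 40, 44, 48]
Step 2: The number of values is n = 9.
Step 3: Since n is odd, the median is the middle value at position 5: 24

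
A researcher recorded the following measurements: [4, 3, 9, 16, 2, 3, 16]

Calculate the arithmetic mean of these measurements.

7.5714

Step 1: Sum all values: 4 + 3 + 9 + 16 + 2 + 3 + 16 = 53
Step 2: Count the number of values: n = 7
Step 3: Mean = sum / n = 53 / 7 = 7.5714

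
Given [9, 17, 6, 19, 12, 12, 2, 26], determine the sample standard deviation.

7.6427

Step 1: Compute the mean: 12.875
Step 2: Sum of squared deviations from the mean: 408.875
Step 3: Sample variance = 408.875 / 7 = 58.4107
Step 4: Standard deviation = sqrt(58.4107) = 7.6427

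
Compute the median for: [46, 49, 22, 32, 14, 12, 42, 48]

37

Step 1: Sort the data in ascending order: [12, 14, 22, 32, 42, 46, 48, 49]
Step 2: The number of values is n = 8.
Step 3: Since n is even, the median is the average of positions 4 and 5:
  Median = (32 + 42) / 2 = 37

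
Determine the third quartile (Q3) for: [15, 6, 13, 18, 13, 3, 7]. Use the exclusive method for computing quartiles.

15

Step 1: Sort the data: [3, 6, 7, 13, 13, 15, 18]
Step 2: n = 7
Step 3: Using the exclusive quartile method:
  Q1 = 6
  Q2 (median) = 13
  Q3 = 15
  IQR = Q3 - Q1 = 15 - 6 = 9
Step 4: Q3 = 15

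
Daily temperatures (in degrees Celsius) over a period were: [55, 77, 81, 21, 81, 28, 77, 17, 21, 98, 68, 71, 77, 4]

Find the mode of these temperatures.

77

Step 1: Count the frequency of each value:
  4: appears 1 time(s)
  17: appears 1 time(s)
  21: appears 2 time(s)
  28: appears 1 time(s)
  55: appears 1 time(s)
  68: appears 1 time(s)
  71: appears 1 time(s)
  77: appears 3 time(s)
  81: appears 2 time(s)
  98: appears 1 time(s)
Step 2: The value 77 appears most frequently (3 times).
Step 3: Mode = 77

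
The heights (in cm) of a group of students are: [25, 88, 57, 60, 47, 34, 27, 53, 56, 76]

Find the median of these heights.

54.5

Step 1: Sort the data in ascending order: [25, 27, 34, 47, 53, 56, 57, 60, 76, 88]
Step 2: The number of values is n = 10.
Step 3: Since n is even, the median is the average of positions 5 and 6:
  Median = (53 + 56) / 2 = 54.5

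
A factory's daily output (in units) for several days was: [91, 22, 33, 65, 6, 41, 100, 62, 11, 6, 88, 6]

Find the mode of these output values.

6

Step 1: Count the frequency of each value:
  6: appears 3 time(s)
  11: appears 1 time(s)
  22: appears 1 time(s)
  33: appears 1 time(s)
  41: appears 1 time(s)
  62: appears 1 time(s)
  65: appears 1 time(s)
  88: appears 1 time(s)
  91: appears 1 time(s)
  100: appears 1 time(s)
Step 2: The value 6 appears most frequently (3 times).
Step 3: Mode = 6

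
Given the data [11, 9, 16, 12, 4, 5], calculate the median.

10

Step 1: Sort the data in ascending order: [4, 5, 9, 11, 12, 16]
Step 2: The number of values is n = 6.
Step 3: Since n is even, the median is the average of positions 3 and 4:
  Median = (9 + 11) / 2 = 10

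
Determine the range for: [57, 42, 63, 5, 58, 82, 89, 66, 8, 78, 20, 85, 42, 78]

84

Step 1: Identify the maximum value: max = 89
Step 2: Identify the minimum value: min = 5
Step 3: Range = max - min = 89 - 5 = 84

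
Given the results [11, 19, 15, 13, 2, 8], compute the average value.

11.3333

Step 1: Sum all values: 11 + 19 + 15 + 13 + 2 + 8 = 68
Step 2: Count the number of values: n = 6
Step 3: Mean = sum / n = 68 / 6 = 11.3333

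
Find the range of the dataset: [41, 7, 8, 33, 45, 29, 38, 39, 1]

44

Step 1: Identify the maximum value: max = 45
Step 2: Identify the minimum value: min = 1
Step 3: Range = max - min = 45 - 1 = 44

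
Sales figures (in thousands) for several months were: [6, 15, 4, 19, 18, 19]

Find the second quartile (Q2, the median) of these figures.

16.5

Step 1: Sort the data: [4, 6, 15, 18, 19, 19]
Step 2: n = 6
Step 3: Q2 is the median. Since n is even, it is the average of the values at positions 3 and 4:
  Q2 = (15 + 18) / 2 = 16.5
Step 4: Q2 = 16.5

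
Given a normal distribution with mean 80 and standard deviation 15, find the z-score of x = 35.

-3

Step 1: Recall the z-score formula: z = (x - mu) / sigma
Step 2: Substitute values: z = (35 - 80) / 15
Step 3: z = -45 / 15 = -3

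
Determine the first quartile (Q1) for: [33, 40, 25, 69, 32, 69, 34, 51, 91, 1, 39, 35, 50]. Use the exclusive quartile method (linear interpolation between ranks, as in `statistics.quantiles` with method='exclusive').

32.5

Step 1: Sort the data: [1, 25, 32, 33, 34, 35, 39, 40, 50, 51, 69, 69, 91]
Step 2: n = 13
Step 3: Using the exclusive quartile method:
  Q1 = 32.5
  Q2 (median) = 39
  Q3 = 60
  IQR = Q3 - Q1 = 60 - 32.5 = 27.5
Step 4: Q1 = 32.5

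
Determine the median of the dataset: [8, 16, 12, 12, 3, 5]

10

Step 1: Sort the data in ascending order: [3, 5, 8, 12, 12, 16]
Step 2: The number of values is n = 6.
Step 3: Since n is even, the median is the average of positions 3 and 4:
  Median = (8 + 12) / 2 = 10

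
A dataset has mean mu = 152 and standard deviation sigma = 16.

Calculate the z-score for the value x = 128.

-1.5

Step 1: Recall the z-score formula: z = (x - mu) / sigma
Step 2: Substitute values: z = (128 - 152) / 16
Step 3: z = -24 / 16 = -1.5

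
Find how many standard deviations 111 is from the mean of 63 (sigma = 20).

2.4

Step 1: Recall the z-score formula: z = (x - mu) / sigma
Step 2: Substitute values: z = (111 - 63) / 20
Step 3: z = 48 / 20 = 2.4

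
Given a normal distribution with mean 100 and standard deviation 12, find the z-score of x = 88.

-1

Step 1: Recall the z-score formula: z = (x - mu) / sigma
Step 2: Substitute values: z = (88 - 100) / 12
Step 3: z = -12 / 12 = -1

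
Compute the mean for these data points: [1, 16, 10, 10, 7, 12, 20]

10.8571

Step 1: Sum all values: 1 + 16 + 10 + 10 + 7 + 12 + 20 = 76
Step 2: Count the number of values: n = 7
Step 3: Mean = sum / n = 76 / 7 = 10.8571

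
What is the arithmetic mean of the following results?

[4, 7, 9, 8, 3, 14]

7.5

Step 1: Sum all values: 4 + 7 + 9 + 8 + 3 + 14 = 45
Step 2: Count the number of values: n = 6
Step 3: Mean = sum / n = 45 / 6 = 7.5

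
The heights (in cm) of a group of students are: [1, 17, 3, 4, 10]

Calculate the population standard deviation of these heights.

5.831

Step 1: Compute the mean: 7
Step 2: Sum of squared deviations from the mean: 170
Step 3: Population variance = 170 / 5 = 34
Step 4: Standard deviation = sqrt(34) = 5.831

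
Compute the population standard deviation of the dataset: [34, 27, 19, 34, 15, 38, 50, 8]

12.7812

Step 1: Compute the mean: 28.125
Step 2: Sum of squared deviations from the mean: 1306.875
Step 3: Population variance = 1306.875 / 8 = 163.3594
Step 4: Standard deviation = sqrt(163.3594) = 12.7812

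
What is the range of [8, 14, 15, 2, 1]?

14

Step 1: Identify the maximum value: max = 15
Step 2: Identify the minimum value: min = 1
Step 3: Range = max - min = 15 - 1 = 14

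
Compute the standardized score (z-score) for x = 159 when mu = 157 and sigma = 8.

0.25

Step 1: Recall the z-score formula: z = (x - mu) / sigma
Step 2: Substitute values: z = (159 - 157) / 8
Step 3: z = 2 / 8 = 0.25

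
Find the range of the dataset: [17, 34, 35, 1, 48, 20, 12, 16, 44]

47

Step 1: Identify the maximum value: max = 48
Step 2: Identify the minimum value: min = 1
Step 3: Range = max - min = 48 - 1 = 47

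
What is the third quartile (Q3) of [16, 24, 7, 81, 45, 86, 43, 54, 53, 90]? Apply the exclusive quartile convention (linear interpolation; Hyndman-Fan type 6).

82.25

Step 1: Sort the data: [7, 16, 24, 43, 45, 53, 54, 81, 86, 90]
Step 2: n = 10
Step 3: Using the exclusive quartile method:
  Q1 = 22
  Q2 (median) = 49
  Q3 = 82.25
  IQR = Q3 - Q1 = 82.25 - 22 = 60.25
Step 4: Q3 = 82.25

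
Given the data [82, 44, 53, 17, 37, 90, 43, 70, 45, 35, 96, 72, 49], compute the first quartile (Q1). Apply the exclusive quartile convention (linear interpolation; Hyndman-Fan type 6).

40

Step 1: Sort the data: [17, 35, 37, 43, 44, 45, 49, 53, 70, 72, 82, 90, 96]
Step 2: n = 13
Step 3: Using the exclusive quartile method:
  Q1 = 40
  Q2 (median) = 49
  Q3 = 77
  IQR = Q3 - Q1 = 77 - 40 = 37
Step 4: Q1 = 40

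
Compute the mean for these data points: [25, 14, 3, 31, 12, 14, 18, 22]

17.375

Step 1: Sum all values: 25 + 14 + 3 + 31 + 12 + 14 + 18 + 22 = 139
Step 2: Count the number of values: n = 8
Step 3: Mean = sum / n = 139 / 8 = 17.375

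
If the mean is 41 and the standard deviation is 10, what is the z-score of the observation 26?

-1.5

Step 1: Recall the z-score formula: z = (x - mu) / sigma
Step 2: Substitute values: z = (26 - 41) / 10
Step 3: z = -15 / 10 = -1.5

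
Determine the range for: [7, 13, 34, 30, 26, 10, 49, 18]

42

Step 1: Identify the maximum value: max = 49
Step 2: Identify the minimum value: min = 7
Step 3: Range = max - min = 49 - 7 = 42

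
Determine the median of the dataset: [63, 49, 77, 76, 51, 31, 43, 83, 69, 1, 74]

63

Step 1: Sort the data in ascending order: [1, 31, 43, 49, 51, 63, 69, 74, 76, 77, 83]
Step 2: The number of values is n = 11.
Step 3: Since n is odd, the median is the middle value at position 6: 63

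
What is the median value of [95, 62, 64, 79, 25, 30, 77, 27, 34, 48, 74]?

62

Step 1: Sort the data in ascending order: [25, 27, 30, 34, 48, 62, 64, 74, 77, 79, 95]
Step 2: The number of values is n = 11.
Step 3: Since n is odd, the median is the middle value at position 6: 62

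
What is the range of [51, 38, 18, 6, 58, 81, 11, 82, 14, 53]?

76

Step 1: Identify the maximum value: max = 82
Step 2: Identify the minimum value: min = 6
Step 3: Range = max - min = 82 - 6 = 76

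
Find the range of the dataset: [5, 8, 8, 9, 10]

5

Step 1: Identify the maximum value: max = 10
Step 2: Identify the minimum value: min = 5
Step 3: Range = max - min = 10 - 5 = 5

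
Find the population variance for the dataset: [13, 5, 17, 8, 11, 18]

21.3333

Step 1: Compute the mean: (13 + 5 + 17 + 8 + 11 + 18) / 6 = 12
Step 2: Compute squared deviations from the mean:
  (13 - 12)^2 = 1
  (5 - 12)^2 = 49
  (17 - 12)^2 = 25
  (8 - 12)^2 = 16
  (11 - 12)^2 = 1
  (18 - 12)^2 = 36
Step 3: Sum of squared deviations = 128
Step 4: Population variance = 128 / 6 = 21.3333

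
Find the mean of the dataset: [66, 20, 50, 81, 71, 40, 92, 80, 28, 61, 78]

60.6364

Step 1: Sum all values: 66 + 20 + 50 + 81 + 71 + 40 + 92 + 80 + 28 + 61 + 78 = 667
Step 2: Count the number of values: n = 11
Step 3: Mean = sum / n = 667 / 11 = 60.6364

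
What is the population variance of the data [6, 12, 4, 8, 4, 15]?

16.8056

Step 1: Compute the mean: (6 + 12 + 4 + 8 + 4 + 15) / 6 = 8.1667
Step 2: Compute squared deviations from the mean:
  (6 - 8.1667)^2 = 4.6944
  (12 - 8.1667)^2 = 14.6944
  (4 - 8.1667)^2 = 17.3611
  (8 - 8.1667)^2 = 0.0278
  (4 - 8.1667)^2 = 17.3611
  (15 - 8.1667)^2 = 46.6944
Step 3: Sum of squared deviations = 100.8333
Step 4: Population variance = 100.8333 / 6 = 16.8056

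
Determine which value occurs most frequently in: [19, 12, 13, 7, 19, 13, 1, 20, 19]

19

Step 1: Count the frequency of each value:
  1: appears 1 time(s)
  7: appears 1 time(s)
  12: appears 1 time(s)
  13: appears 2 time(s)
  19: appears 3 time(s)
  20: appears 1 time(s)
Step 2: The value 19 appears most frequently (3 times).
Step 3: Mode = 19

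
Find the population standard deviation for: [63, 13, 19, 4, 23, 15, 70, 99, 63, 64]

30.4731

Step 1: Compute the mean: 43.3
Step 2: Sum of squared deviations from the mean: 9286.1
Step 3: Population variance = 9286.1 / 10 = 928.61
Step 4: Standard deviation = sqrt(928.61) = 30.4731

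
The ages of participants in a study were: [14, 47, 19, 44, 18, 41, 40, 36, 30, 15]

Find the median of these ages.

33

Step 1: Sort the data in ascending order: [14, 15, 18, 19, 30, 36, 40, 41, 44, 47]
Step 2: The number of values is n = 10.
Step 3: Since n is even, the median is the average of positions 5 and 6:
  Median = (30 + 36) / 2 = 33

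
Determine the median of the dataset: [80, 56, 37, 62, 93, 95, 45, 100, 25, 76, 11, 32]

59

Step 1: Sort the data in ascending order: [11, 25, 32, 37, 45, 56, 62, 76, 80, 93, 95, 100]
Step 2: The number of values is n = 12.
Step 3: Since n is even, the median is the average of positions 6 and 7:
  Median = (56 + 62) / 2 = 59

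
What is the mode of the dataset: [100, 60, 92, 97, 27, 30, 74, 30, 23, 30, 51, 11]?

30

Step 1: Count the frequency of each value:
  11: appears 1 time(s)
  23: appears 1 time(s)
  27: appears 1 time(s)
  30: appears 3 time(s)
  51: appears 1 time(s)
  60: appears 1 time(s)
  74: appears 1 time(s)
  92: appears 1 time(s)
  97: appears 1 time(s)
  100: appears 1 time(s)
Step 2: The value 30 appears most frequently (3 times).
Step 3: Mode = 30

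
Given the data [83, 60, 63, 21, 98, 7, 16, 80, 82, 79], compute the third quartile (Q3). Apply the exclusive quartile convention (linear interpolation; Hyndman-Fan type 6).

82.25

Step 1: Sort the data: [7, 16, 21, 60, 63, 79, 80, 82, 83, 98]
Step 2: n = 10
Step 3: Using the exclusive quartile method:
  Q1 = 19.75
  Q2 (median) = 71
  Q3 = 82.25
  IQR = Q3 - Q1 = 82.25 - 19.75 = 62.5
Step 4: Q3 = 82.25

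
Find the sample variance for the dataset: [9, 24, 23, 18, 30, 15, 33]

70.5714

Step 1: Compute the mean: (9 + 24 + 23 + 18 + 30 + 15 + 33) / 7 = 21.7143
Step 2: Compute squared deviations from the mean:
  (9 - 21.7143)^2 = 161.6531
  (24 - 21.7143)^2 = 5.2245
  (23 - 21.7143)^2 = 1.6531
  (18 - 21.7143)^2 = 13.7959
  (30 - 21.7143)^2 = 68.6531
  (15 - 21.7143)^2 = 45.0816
  (33 - 21.7143)^2 = 127.3673
Step 3: Sum of squared deviations = 423.4286
Step 4: Sample variance = 423.4286 / 6 = 70.5714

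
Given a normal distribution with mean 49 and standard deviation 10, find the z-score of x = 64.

1.5

Step 1: Recall the z-score formula: z = (x - mu) / sigma
Step 2: Substitute values: z = (64 - 49) / 10
Step 3: z = 15 / 10 = 1.5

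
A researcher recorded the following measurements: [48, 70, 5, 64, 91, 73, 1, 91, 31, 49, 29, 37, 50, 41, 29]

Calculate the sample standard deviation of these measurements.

27.1226

Step 1: Compute the mean: 47.2667
Step 2: Sum of squared deviations from the mean: 10298.9333
Step 3: Sample variance = 10298.9333 / 14 = 735.6381
Step 4: Standard deviation = sqrt(735.6381) = 27.1226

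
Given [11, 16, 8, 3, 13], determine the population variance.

19.76

Step 1: Compute the mean: (11 + 16 + 8 + 3 + 13) / 5 = 10.2
Step 2: Compute squared deviations from the mean:
  (11 - 10.2)^2 = 0.64
  (16 - 10.2)^2 = 33.64
  (8 - 10.2)^2 = 4.84
  (3 - 10.2)^2 = 51.84
  (13 - 10.2)^2 = 7.84
Step 3: Sum of squared deviations = 98.8
Step 4: Population variance = 98.8 / 5 = 19.76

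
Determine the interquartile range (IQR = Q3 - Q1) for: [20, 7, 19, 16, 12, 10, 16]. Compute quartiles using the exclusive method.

9

Step 1: Sort the data: [7, 10, 12, 16, 16, 19, 20]
Step 2: n = 7
Step 3: Using the exclusive quartile method:
  Q1 = 10
  Q2 (median) = 16
  Q3 = 19
  IQR = Q3 - Q1 = 19 - 10 = 9
Step 4: IQR = 9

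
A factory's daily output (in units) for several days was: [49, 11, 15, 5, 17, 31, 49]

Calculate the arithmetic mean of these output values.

25.2857

Step 1: Sum all values: 49 + 11 + 15 + 5 + 17 + 31 + 49 = 177
Step 2: Count the number of values: n = 7
Step 3: Mean = sum / n = 177 / 7 = 25.2857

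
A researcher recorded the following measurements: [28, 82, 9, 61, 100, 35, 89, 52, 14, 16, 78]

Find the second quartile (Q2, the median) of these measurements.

52

Step 1: Sort the data: [9, 14, 16, 28, 35, 52, 61, 78, 82, 89, 100]
Step 2: n = 11
Step 3: Q2 is the median. Since n is odd, it is the middle value at position 6: 52
Step 4: Q2 = 52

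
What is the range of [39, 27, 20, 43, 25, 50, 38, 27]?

30

Step 1: Identify the maximum value: max = 50
Step 2: Identify the minimum value: min = 20
Step 3: Range = max - min = 50 - 20 = 30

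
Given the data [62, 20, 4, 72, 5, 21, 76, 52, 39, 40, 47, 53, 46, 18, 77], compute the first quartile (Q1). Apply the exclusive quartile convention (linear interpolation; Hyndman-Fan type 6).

20

Step 1: Sort the data: [4, 5, 18, 20, 21, 39, 40, 46, 47, 52, 53, 62, 72, 76, 77]
Step 2: n = 15
Step 3: Using the exclusive quartile method:
  Q1 = 20
  Q2 (median) = 46
  Q3 = 62
  IQR = Q3 - Q1 = 62 - 20 = 42
Step 4: Q1 = 20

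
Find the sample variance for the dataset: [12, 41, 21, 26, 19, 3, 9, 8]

148.8393

Step 1: Compute the mean: (12 + 41 + 21 + 26 + 19 + 3 + 9 + 8) / 8 = 17.375
Step 2: Compute squared deviations from the mean:
  (12 - 17.375)^2 = 28.8906
  (41 - 17.375)^2 = 558.1406
  (21 - 17.375)^2 = 13.1406
  (26 - 17.375)^2 = 74.3906
  (19 - 17.375)^2 = 2.6406
  (3 - 17.375)^2 = 206.6406
  (9 - 17.375)^2 = 70.1406
  (8 - 17.375)^2 = 87.8906
Step 3: Sum of squared deviations = 1041.875
Step 4: Sample variance = 1041.875 / 7 = 148.8393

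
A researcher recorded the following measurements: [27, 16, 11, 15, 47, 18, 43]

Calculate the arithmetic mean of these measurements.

25.2857

Step 1: Sum all values: 27 + 16 + 11 + 15 + 47 + 18 + 43 = 177
Step 2: Count the number of values: n = 7
Step 3: Mean = sum / n = 177 / 7 = 25.2857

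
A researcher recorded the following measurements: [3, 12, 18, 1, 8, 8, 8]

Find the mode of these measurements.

8

Step 1: Count the frequency of each value:
  1: appears 1 time(s)
  3: appears 1 time(s)
  8: appears 3 time(s)
  12: appears 1 time(s)
  18: appears 1 time(s)
Step 2: The value 8 appears most frequently (3 times).
Step 3: Mode = 8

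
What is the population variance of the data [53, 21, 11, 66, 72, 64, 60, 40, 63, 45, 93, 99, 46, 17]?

634.102

Step 1: Compute the mean: (53 + 21 + 11 + 66 + 72 + 64 + 60 + 40 + 63 + 45 + 93 + 99 + 46 + 17) / 14 = 53.5714
Step 2: Compute squared deviations from the mean:
  (53 - 53.5714)^2 = 0.3265
  (21 - 53.5714)^2 = 1060.898
  (11 - 53.5714)^2 = 1812.3265
  (66 - 53.5714)^2 = 154.4694
  (72 - 53.5714)^2 = 339.6122
  (64 - 53.5714)^2 = 108.7551
  (60 - 53.5714)^2 = 41.3265
  (40 - 53.5714)^2 = 184.1837
  (63 - 53.5714)^2 = 88.898
  (45 - 53.5714)^2 = 73.4694
  (93 - 53.5714)^2 = 1554.6122
  (99 - 53.5714)^2 = 2063.7551
  (46 - 53.5714)^2 = 57.3265
  (17 - 53.5714)^2 = 1337.4694
Step 3: Sum of squared deviations = 8877.4286
Step 4: Population variance = 8877.4286 / 14 = 634.102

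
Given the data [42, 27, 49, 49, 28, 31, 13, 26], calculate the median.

29.5

Step 1: Sort the data in ascending order: [13, 26, 27, 28, 31, 42, 49, 49]
Step 2: The number of values is n = 8.
Step 3: Since n is even, the median is the average of positions 4 and 5:
  Median = (28 + 31) / 2 = 29.5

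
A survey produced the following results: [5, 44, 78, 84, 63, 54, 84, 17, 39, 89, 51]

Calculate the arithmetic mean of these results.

55.2727

Step 1: Sum all values: 5 + 44 + 78 + 84 + 63 + 54 + 84 + 17 + 39 + 89 + 51 = 608
Step 2: Count the number of values: n = 11
Step 3: Mean = sum / n = 608 / 11 = 55.2727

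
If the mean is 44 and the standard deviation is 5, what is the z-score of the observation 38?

-1.2

Step 1: Recall the z-score formula: z = (x - mu) / sigma
Step 2: Substitute values: z = (38 - 44) / 5
Step 3: z = -6 / 5 = -1.2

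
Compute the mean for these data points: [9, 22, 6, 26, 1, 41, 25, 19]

18.625

Step 1: Sum all values: 9 + 22 + 6 + 26 + 1 + 41 + 25 + 19 = 149
Step 2: Count the number of values: n = 8
Step 3: Mean = sum / n = 149 / 8 = 18.625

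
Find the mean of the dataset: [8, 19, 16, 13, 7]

12.6

Step 1: Sum all values: 8 + 19 + 16 + 13 + 7 = 63
Step 2: Count the number of values: n = 5
Step 3: Mean = sum / n = 63 / 5 = 12.6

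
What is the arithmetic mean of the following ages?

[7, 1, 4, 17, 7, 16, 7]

8.4286

Step 1: Sum all values: 7 + 1 + 4 + 17 + 7 + 16 + 7 = 59
Step 2: Count the number of values: n = 7
Step 3: Mean = sum / n = 59 / 7 = 8.4286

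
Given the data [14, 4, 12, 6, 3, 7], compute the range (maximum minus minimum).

11

Step 1: Identify the maximum value: max = 14
Step 2: Identify the minimum value: min = 3
Step 3: Range = max - min = 14 - 3 = 11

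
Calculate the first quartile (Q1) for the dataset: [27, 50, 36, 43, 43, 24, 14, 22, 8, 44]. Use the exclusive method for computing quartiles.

20

Step 1: Sort the data: [8, 14, 22, 24, 27, 36, 43, 43, 44, 50]
Step 2: n = 10
Step 3: Using the exclusive quartile method:
  Q1 = 20
  Q2 (median) = 31.5
  Q3 = 43.25
  IQR = Q3 - Q1 = 43.25 - 20 = 23.25
Step 4: Q1 = 20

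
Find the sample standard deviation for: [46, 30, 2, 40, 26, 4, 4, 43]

18.6083

Step 1: Compute the mean: 24.375
Step 2: Sum of squared deviations from the mean: 2423.875
Step 3: Sample variance = 2423.875 / 7 = 346.2679
Step 4: Standard deviation = sqrt(346.2679) = 18.6083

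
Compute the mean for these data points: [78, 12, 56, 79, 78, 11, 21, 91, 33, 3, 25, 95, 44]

48.1538

Step 1: Sum all values: 78 + 12 + 56 + 79 + 78 + 11 + 21 + 91 + 33 + 3 + 25 + 95 + 44 = 626
Step 2: Count the number of values: n = 13
Step 3: Mean = sum / n = 626 / 13 = 48.1538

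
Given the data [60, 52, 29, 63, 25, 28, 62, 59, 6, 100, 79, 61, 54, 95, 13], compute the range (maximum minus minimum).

94

Step 1: Identify the maximum value: max = 100
Step 2: Identify the minimum value: min = 6
Step 3: Range = max - min = 100 - 6 = 94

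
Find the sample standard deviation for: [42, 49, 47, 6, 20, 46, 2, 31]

18.9355

Step 1: Compute the mean: 30.375
Step 2: Sum of squared deviations from the mean: 2509.875
Step 3: Sample variance = 2509.875 / 7 = 358.5536
Step 4: Standard deviation = sqrt(358.5536) = 18.9355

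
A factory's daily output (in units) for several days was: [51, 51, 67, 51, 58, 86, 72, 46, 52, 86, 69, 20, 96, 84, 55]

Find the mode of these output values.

51

Step 1: Count the frequency of each value:
  20: appears 1 time(s)
  46: appears 1 time(s)
  51: appears 3 time(s)
  52: appears 1 time(s)
  55: appears 1 time(s)
  58: appears 1 time(s)
  67: appears 1 time(s)
  69: appears 1 time(s)
  72: appears 1 time(s)
  84: appears 1 time(s)
  86: appears 2 time(s)
  96: appears 1 time(s)
Step 2: The value 51 appears most frequently (3 times).
Step 3: Mode = 51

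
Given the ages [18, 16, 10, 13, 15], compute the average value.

14.4

Step 1: Sum all values: 18 + 16 + 10 + 13 + 15 = 72
Step 2: Count the number of values: n = 5
Step 3: Mean = sum / n = 72 / 5 = 14.4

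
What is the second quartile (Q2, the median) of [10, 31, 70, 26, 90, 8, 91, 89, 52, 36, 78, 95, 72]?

70

Step 1: Sort the data: [8, 10, 26, 31, 36, 52, 70, 72, 78, 89, 90, 91, 95]
Step 2: n = 13
Step 3: Q2 is the median. Since n is odd, it is the middle value at position 7: 70
Step 4: Q2 = 70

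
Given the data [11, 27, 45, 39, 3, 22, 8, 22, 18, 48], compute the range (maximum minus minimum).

45

Step 1: Identify the maximum value: max = 48
Step 2: Identify the minimum value: min = 3
Step 3: Range = max - min = 48 - 3 = 45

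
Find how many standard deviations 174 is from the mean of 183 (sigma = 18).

-0.5

Step 1: Recall the z-score formula: z = (x - mu) / sigma
Step 2: Substitute values: z = (174 - 183) / 18
Step 3: z = -9 / 18 = -0.5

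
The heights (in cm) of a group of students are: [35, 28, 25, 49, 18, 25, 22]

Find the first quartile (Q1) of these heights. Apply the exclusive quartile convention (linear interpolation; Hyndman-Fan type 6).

22

Step 1: Sort the data: [18, 22, 25, 25, 28, 35, 49]
Step 2: n = 7
Step 3: Using the exclusive quartile method:
  Q1 = 22
  Q2 (median) = 25
  Q3 = 35
  IQR = Q3 - Q1 = 35 - 22 = 13
Step 4: Q1 = 22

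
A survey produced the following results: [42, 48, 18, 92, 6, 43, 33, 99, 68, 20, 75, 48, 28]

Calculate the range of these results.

93

Step 1: Identify the maximum value: max = 99
Step 2: Identify the minimum value: min = 6
Step 3: Range = max - min = 99 - 6 = 93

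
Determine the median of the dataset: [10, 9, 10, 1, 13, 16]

10

Step 1: Sort the data in ascending order: [1, 9, 10, 10, 13, 16]
Step 2: The number of values is n = 6.
Step 3: Since n is even, the median is the average of positions 3 and 4:
  Median = (10 + 10) / 2 = 10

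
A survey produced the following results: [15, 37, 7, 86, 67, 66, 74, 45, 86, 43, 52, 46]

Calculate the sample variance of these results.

636.5455

Step 1: Compute the mean: (15 + 37 + 7 + 86 + 67 + 66 + 74 + 45 + 86 + 43 + 52 + 46) / 12 = 52
Step 2: Compute squared deviations from the mean:
  (15 - 52)^2 = 1369
  (37 - 52)^2 = 225
  (7 - 52)^2 = 2025
  (86 - 52)^2 = 1156
  (67 - 52)^2 = 225
  (66 - 52)^2 = 196
  (74 - 52)^2 = 484
  (45 - 52)^2 = 49
  (86 - 52)^2 = 1156
  (43 - 52)^2 = 81
  (52 - 52)^2 = 0
  (46 - 52)^2 = 36
Step 3: Sum of squared deviations = 7002
Step 4: Sample variance = 7002 / 11 = 636.5455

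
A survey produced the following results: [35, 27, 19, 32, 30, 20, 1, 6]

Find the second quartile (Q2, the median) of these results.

23.5

Step 1: Sort the data: [1, 6, 19, 20, 27, 30, 32, 35]
Step 2: n = 8
Step 3: Q2 is the median. Since n is even, it is the average of the values at positions 4 and 5:
  Q2 = (20 + 27) / 2 = 23.5
Step 4: Q2 = 23.5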